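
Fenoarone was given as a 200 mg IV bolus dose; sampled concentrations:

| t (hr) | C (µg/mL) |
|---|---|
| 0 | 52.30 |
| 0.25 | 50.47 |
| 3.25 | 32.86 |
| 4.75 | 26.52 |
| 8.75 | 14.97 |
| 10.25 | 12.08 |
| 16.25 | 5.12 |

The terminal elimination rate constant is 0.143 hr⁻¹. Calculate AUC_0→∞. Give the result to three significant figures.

Trapezoidal AUC_0→16.25:
  [0→0.25]: (52.30+50.47)/2 × 0.25 = 12.84625
  [0.25→3.25]: (50.47+32.86)/2 × 3 = 124.995
  [3.25→4.75]: (32.86+26.52)/2 × 1.5 = 44.535
  [4.75→8.75]: (26.52+14.97)/2 × 4 = 82.98
  [8.75→10.25]: (14.97+12.08)/2 × 1.5 = 20.2875
  [10.25→16.25]: (12.08+5.12)/2 × 6 = 51.6
  Sum = 337.24375 µg/mL·hr
Extrapolated tail: C_last / k_e = 5.12 / 0.143 = 35.804
AUC_0→∞ = 337.24375 + 35.804 = 373.04775 µg/mL·hr

AUC = 373 µg/mL·hr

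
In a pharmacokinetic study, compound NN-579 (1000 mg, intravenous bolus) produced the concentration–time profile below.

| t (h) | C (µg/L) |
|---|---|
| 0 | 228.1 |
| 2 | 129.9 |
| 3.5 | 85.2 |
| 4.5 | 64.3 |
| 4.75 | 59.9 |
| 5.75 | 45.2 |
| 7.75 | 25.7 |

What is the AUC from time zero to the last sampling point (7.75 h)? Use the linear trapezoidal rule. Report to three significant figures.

Trapezoidal AUC_0→7.75:
  [0→2]: (228.1+129.9)/2 × 2 = 358.0
  [2→3.5]: (129.9+85.2)/2 × 1.5 = 161.325
  [3.5→4.5]: (85.2+64.3)/2 × 1 = 74.75
  [4.5→4.75]: (64.3+59.9)/2 × 0.25 = 15.525
  [4.75→5.75]: (59.9+45.2)/2 × 1 = 52.55
  [5.75→7.75]: (45.2+25.7)/2 × 2 = 70.9
  Sum = 733.05 µg/L·h

AUC = 733 µg/L·h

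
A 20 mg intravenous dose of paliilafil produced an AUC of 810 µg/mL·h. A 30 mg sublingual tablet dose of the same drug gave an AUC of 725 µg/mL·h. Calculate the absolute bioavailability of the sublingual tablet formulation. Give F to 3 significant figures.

F = (AUC_ev / D_ev) / (AUC_iv / D_iv)
  = (725/30) / (810/20)
  = 24.1667 / 40.5 = 0.5967

F = 0.597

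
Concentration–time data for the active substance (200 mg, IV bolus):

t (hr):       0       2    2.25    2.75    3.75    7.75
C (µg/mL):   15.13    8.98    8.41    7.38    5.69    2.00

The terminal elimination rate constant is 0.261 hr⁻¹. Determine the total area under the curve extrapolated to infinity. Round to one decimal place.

Trapezoidal AUC_0→7.75:
  [0→2]: (15.13+8.98)/2 × 2 = 24.11
  [2→2.25]: (8.98+8.41)/2 × 0.25 = 2.17375
  [2.25→2.75]: (8.41+7.38)/2 × 0.5 = 3.9475
  [2.75→3.75]: (7.38+5.69)/2 × 1 = 6.535
  [3.75→7.75]: (5.69+2.00)/2 × 4 = 15.38
  Sum = 52.14625 µg/mL·hr
Extrapolated tail: C_last / k_e = 2.00 / 0.261 = 7.663
AUC_0→∞ = 52.14625 + 7.663 = 59.80925 µg/mL·hr

AUC = 59.8 µg/mL·hr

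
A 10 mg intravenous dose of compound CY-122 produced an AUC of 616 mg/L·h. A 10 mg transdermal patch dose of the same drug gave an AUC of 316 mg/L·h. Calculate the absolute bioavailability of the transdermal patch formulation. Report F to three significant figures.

F = 0.513

F = (AUC_ev / D_ev) / (AUC_iv / D_iv)
  = (316/10) / (616/10)
  = 31.6 / 61.6 = 0.5130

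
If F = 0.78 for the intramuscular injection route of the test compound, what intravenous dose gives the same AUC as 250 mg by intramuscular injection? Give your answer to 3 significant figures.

D_iv = 195 mg

Systemic exposure from an extravascular dose = F × D_ev, so the equivalent IV dose is F × D_ev.
D_iv = F × D_ev = 0.78 × 250 = 195 mg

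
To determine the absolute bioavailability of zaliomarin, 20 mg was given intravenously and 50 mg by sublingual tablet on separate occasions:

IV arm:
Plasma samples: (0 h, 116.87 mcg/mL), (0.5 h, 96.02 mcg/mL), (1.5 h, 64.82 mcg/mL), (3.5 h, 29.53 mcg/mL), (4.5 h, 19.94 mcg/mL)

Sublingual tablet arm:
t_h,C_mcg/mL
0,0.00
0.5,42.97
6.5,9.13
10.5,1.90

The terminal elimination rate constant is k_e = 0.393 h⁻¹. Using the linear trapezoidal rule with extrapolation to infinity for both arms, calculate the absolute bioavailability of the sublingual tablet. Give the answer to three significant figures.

F = 0.256

Trapezoidal AUC_0→4.5 (IV):
  [0→0.5]: (116.87+96.02)/2 × 0.5 = 53.2225
  [0.5→1.5]: (96.02+64.82)/2 × 1 = 80.42
  [1.5→3.5]: (64.82+29.53)/2 × 2 = 94.35
  [3.5→4.5]: (29.53+19.94)/2 × 1 = 24.735
  Sum = 252.7275 mcg/mL·h
IV tail: 19.94/0.393 = 50.738; AUC_iv,0→∞ = 252.7275 + 50.738 = 303.4655 mcg/mL·h
Trapezoidal AUC_0→10.5 (sublingual tablet):
  [0→0.5]: (0.00+42.97)/2 × 0.5 = 10.7425
  [0.5→6.5]: (42.97+9.13)/2 × 6 = 156.3
  [6.5→10.5]: (9.13+1.90)/2 × 4 = 22.06
  Sum = 189.1025 mcg/mL·h
sublingual tablet tail: 1.90/0.393 = 4.835; AUC_ev,0→∞ = 189.1025 + 4.835 = 193.9375 mcg/mL·h
F = (AUC_ev/D_ev)/(AUC_iv/D_iv) = (193.9375/50)/(303.4655/20) = 3.87875/15.173275 = 0.2556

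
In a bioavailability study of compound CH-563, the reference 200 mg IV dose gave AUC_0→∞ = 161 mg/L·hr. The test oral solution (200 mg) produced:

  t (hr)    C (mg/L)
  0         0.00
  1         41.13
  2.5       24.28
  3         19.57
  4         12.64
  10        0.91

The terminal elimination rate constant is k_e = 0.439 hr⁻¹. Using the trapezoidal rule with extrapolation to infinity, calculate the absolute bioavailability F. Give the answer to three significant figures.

F = 0.866

Trapezoidal AUC_0→10 (oral solution):
  [0→1]: (0.00+41.13)/2 × 1 = 20.565
  [1→2.5]: (41.13+24.28)/2 × 1.5 = 49.0575
  [2.5→3]: (24.28+19.57)/2 × 0.5 = 10.9625
  [3→4]: (19.57+12.64)/2 × 1 = 16.105
  [4→10]: (12.64+0.91)/2 × 6 = 40.65
  Sum = 137.34 mg/L·hr
Tail: C_last/k_e = 0.91/0.439 = 2.073
AUC_0→∞ (oral solution) = 137.34 + 2.073 = 139.413 mg/L·hr
F = (AUC_ev/D_ev)/(AUC_iv/D_iv) = (139.413/200)/(161/200) = 0.697065/0.805 = 0.8659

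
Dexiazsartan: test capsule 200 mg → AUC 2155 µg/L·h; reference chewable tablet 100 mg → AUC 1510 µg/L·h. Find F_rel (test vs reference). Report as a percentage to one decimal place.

F_rel = (AUC_test/D_test) / (AUC_ref/D_ref)
      = (2155/200) / (1510/100)
      = 10.775 / 15.1 = 0.7136 = 71.36%

F_rel = 71.4%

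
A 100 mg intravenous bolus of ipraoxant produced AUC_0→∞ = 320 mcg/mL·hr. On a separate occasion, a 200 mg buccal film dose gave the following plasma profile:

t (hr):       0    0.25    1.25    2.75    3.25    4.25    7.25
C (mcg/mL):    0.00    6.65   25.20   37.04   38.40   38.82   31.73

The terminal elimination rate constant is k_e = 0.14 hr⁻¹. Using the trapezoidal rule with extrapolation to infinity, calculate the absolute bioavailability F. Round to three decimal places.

F = 0.708

Trapezoidal AUC_0→7.25 (buccal film):
  [0→0.25]: (0.00+6.65)/2 × 0.25 = 0.83125
  [0.25→1.25]: (6.65+25.20)/2 × 1 = 15.925
  [1.25→2.75]: (25.20+37.04)/2 × 1.5 = 46.68
  [2.75→3.25]: (37.04+38.40)/2 × 0.5 = 18.86
  [3.25→4.25]: (38.40+38.82)/2 × 1 = 38.61
  [4.25→7.25]: (38.82+31.73)/2 × 3 = 105.825
  Sum = 226.73125 mcg/mL·hr
Tail: C_last/k_e = 31.73/0.14 = 226.643
AUC_0→∞ (buccal film) = 226.73125 + 226.643 = 453.37425 mcg/mL·hr
F = (AUC_ev/D_ev)/(AUC_iv/D_iv) = (453.37425/200)/(320/100) = 2.26687/3.2 = 0.7084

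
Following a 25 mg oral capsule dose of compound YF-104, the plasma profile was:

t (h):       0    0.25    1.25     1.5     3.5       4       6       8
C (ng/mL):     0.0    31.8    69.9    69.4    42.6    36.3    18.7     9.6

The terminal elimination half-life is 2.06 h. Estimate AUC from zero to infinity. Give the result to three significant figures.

AUC = 316 ng/mL·h

Trapezoidal AUC_0→8:
  [0→0.25]: (0.0+31.8)/2 × 0.25 = 3.975
  [0.25→1.25]: (31.8+69.9)/2 × 1 = 50.85
  [1.25→1.5]: (69.9+69.4)/2 × 0.25 = 17.4125
  [1.5→3.5]: (69.4+42.6)/2 × 2 = 112.0
  [3.5→4]: (42.6+36.3)/2 × 0.5 = 19.725
  [4→6]: (36.3+18.7)/2 × 2 = 55.0
  [6→8]: (18.7+9.6)/2 × 2 = 28.3
  Sum = 287.2625 ng/mL·h
k_e = ln2 / t½ = 0.693147 / 2.06 = 0.3365 h^-1
Extrapolated tail: C_last / k_e = 9.6 / 0.3365 = 28.529
AUC_0→∞ = 287.2625 + 28.529 = 315.7915 ng/mL·h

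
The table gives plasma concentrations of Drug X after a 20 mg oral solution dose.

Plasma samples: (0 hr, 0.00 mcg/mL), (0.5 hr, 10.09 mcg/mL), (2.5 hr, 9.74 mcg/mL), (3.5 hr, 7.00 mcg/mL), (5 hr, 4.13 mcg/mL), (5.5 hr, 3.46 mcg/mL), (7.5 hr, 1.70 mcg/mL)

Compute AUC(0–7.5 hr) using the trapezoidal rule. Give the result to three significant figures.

AUC = 46.1 mcg/mL·hr

Trapezoidal AUC_0→7.5:
  [0→0.5]: (0.00+10.09)/2 × 0.5 = 2.5225
  [0.5→2.5]: (10.09+9.74)/2 × 2 = 19.83
  [2.5→3.5]: (9.74+7.00)/2 × 1 = 8.37
  [3.5→5]: (7.00+4.13)/2 × 1.5 = 8.3475
  [5→5.5]: (4.13+3.46)/2 × 0.5 = 1.8975
  [5.5→7.5]: (3.46+1.70)/2 × 2 = 5.16
  Sum = 46.1275 mcg/mL·hr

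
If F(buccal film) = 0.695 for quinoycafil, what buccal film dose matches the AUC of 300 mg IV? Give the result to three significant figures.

D_buccal = 432 mg

For equal systemic exposure: F × D_ev = D_iv
D_ev = D_iv / F = 300 / 0.695 = 431.655 mg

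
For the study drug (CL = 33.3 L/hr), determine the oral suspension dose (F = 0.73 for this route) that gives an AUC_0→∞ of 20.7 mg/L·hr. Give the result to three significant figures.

Dose = 944 mg

Dose = CL × AUC_0→∞ / F
     = 33.3 × 20.7 / 0.73 = 944.26 mg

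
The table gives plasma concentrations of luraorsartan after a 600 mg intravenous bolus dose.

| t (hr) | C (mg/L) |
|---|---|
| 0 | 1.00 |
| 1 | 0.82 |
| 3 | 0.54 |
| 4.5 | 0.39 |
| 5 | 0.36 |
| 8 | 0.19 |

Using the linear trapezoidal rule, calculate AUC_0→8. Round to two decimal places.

AUC = 3.98 mg/L·hr

Trapezoidal AUC_0→8:
  [0→1]: (1.00+0.82)/2 × 1 = 0.91
  [1→3]: (0.82+0.54)/2 × 2 = 1.36
  [3→4.5]: (0.54+0.39)/2 × 1.5 = 0.6975
  [4.5→5]: (0.39+0.36)/2 × 0.5 = 0.1875
  [5→8]: (0.36+0.19)/2 × 3 = 0.825
  Sum = 3.98 mg/L·hr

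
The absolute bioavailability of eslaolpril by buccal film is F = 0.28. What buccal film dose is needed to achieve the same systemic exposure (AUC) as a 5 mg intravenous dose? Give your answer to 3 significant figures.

For equal systemic exposure: F × D_ev = D_iv
D_ev = D_iv / F = 5 / 0.28 = 17.8571 mg

D_buccal = 17.9 mg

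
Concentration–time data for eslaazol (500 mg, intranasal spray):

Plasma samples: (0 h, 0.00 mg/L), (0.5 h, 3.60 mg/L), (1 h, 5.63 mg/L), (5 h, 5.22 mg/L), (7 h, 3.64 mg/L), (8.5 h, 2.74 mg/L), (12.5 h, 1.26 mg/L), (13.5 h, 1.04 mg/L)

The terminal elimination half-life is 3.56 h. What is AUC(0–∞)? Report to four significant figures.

AUC = 53.04 mg/L·h

Trapezoidal AUC_0→13.5:
  [0→0.5]: (0.00+3.60)/2 × 0.5 = 0.9
  [0.5→1]: (3.60+5.63)/2 × 0.5 = 2.3075
  [1→5]: (5.63+5.22)/2 × 4 = 21.7
  [5→7]: (5.22+3.64)/2 × 2 = 8.86
  [7→8.5]: (3.64+2.74)/2 × 1.5 = 4.785
  [8.5→12.5]: (2.74+1.26)/2 × 4 = 8.0
  [12.5→13.5]: (1.26+1.04)/2 × 1 = 1.15
  Sum = 47.7025 mg/L·h
k_e = ln2 / t½ = 0.693147 / 3.56 = 0.1947 h^-1
Extrapolated tail: C_last / k_e = 1.04 / 0.1947 = 5.342
AUC_0→∞ = 47.7025 + 5.342 = 53.0445 mg/L·h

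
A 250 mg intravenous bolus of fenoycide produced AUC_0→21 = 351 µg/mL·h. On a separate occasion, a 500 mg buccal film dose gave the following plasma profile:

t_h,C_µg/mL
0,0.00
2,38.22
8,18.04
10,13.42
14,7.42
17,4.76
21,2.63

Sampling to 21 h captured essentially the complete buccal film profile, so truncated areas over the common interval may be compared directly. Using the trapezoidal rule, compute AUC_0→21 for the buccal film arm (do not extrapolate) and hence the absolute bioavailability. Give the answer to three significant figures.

Trapezoidal AUC_0→21 (buccal film):
  [0→2]: (0.00+38.22)/2 × 2 = 38.22
  [2→8]: (38.22+18.04)/2 × 6 = 168.78
  [8→10]: (18.04+13.42)/2 × 2 = 31.46
  [10→14]: (13.42+7.42)/2 × 4 = 41.68
  [14→17]: (7.42+4.76)/2 × 3 = 18.27
  [17→21]: (4.76+2.63)/2 × 4 = 14.78
  Sum = 313.19 µg/mL·h
F = (AUC_ev/D_ev)/(AUC_iv/D_iv) = (313.19/500)/(351/250) = 0.62638/1.404 = 0.4461

F = 0.446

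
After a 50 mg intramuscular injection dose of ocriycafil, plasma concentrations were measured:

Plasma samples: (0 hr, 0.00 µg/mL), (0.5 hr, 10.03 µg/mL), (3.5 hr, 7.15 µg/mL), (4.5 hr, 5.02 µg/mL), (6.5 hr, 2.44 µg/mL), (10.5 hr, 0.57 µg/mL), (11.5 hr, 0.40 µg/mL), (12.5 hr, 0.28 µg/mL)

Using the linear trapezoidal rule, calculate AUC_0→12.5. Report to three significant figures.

Trapezoidal AUC_0→12.5:
  [0→0.5]: (0.00+10.03)/2 × 0.5 = 2.5075
  [0.5→3.5]: (10.03+7.15)/2 × 3 = 25.77
  [3.5→4.5]: (7.15+5.02)/2 × 1 = 6.085
  [4.5→6.5]: (5.02+2.44)/2 × 2 = 7.46
  [6.5→10.5]: (2.44+0.57)/2 × 4 = 6.02
  [10.5→11.5]: (0.57+0.40)/2 × 1 = 0.485
  [11.5→12.5]: (0.40+0.28)/2 × 1 = 0.34
  Sum = 48.6675 µg/mL·hr

AUC = 48.7 µg/mL·hr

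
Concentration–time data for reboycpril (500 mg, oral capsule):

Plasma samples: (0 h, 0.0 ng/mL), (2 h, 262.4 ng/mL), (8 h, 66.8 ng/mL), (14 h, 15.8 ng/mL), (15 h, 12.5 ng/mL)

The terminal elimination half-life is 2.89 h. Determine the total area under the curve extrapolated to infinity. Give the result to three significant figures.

AUC = 1560 ng/mL·h

Trapezoidal AUC_0→15:
  [0→2]: (0.0+262.4)/2 × 2 = 262.4
  [2→8]: (262.4+66.8)/2 × 6 = 987.6
  [8→14]: (66.8+15.8)/2 × 6 = 247.8
  [14→15]: (15.8+12.5)/2 × 1 = 14.15
  Sum = 1511.95 ng/mL·h
k_e = ln2 / t½ = 0.693147 / 2.89 = 0.2398 h^-1
Extrapolated tail: C_last / k_e = 12.5 / 0.2398 = 52.127
AUC_0→∞ = 1511.95 + 52.127 = 1564.077 ng/mL·h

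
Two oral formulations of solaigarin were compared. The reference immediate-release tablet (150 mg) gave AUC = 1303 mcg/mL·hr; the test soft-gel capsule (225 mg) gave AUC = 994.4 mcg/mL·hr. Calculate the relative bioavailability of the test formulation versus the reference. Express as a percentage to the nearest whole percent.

F_rel = (AUC_test/D_test) / (AUC_ref/D_ref)
      = (994.4/225) / (1303/150)
      = 4.41956 / 8.68667 = 0.5088 = 50.88%

F_rel = 51%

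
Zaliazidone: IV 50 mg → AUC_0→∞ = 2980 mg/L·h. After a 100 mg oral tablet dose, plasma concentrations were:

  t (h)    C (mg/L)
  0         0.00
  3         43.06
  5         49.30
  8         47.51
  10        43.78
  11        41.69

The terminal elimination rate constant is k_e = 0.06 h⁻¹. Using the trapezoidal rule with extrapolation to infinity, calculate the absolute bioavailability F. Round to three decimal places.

Trapezoidal AUC_0→11 (oral tablet):
  [0→3]: (0.00+43.06)/2 × 3 = 64.59
  [3→5]: (43.06+49.30)/2 × 2 = 92.36
  [5→8]: (49.30+47.51)/2 × 3 = 145.215
  [8→10]: (47.51+43.78)/2 × 2 = 91.29
  [10→11]: (43.78+41.69)/2 × 1 = 42.735
  Sum = 436.19 mg/L·h
Tail: C_last/k_e = 41.69/0.06 = 694.833
AUC_0→∞ (oral tablet) = 436.19 + 694.833 = 1131.023 mg/L·h
F = (AUC_ev/D_ev)/(AUC_iv/D_iv) = (1131.023/100)/(2980/50) = 11.31023/59.6 = 0.1898

F = 0.190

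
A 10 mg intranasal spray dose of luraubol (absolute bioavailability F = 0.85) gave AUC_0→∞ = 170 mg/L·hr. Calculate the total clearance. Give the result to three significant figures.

CL = F × Dose / AUC_0→∞
   = 0.85 × 10 / 170 = 0.05 L/hr

CL = 0.0500 L/hr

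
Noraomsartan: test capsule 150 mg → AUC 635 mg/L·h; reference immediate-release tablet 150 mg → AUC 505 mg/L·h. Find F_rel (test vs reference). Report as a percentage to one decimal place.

F_rel = 125.7%

F_rel = (AUC_test/D_test) / (AUC_ref/D_ref)
      = (635/150) / (505/150)
      = 4.23333 / 3.36667 = 1.2574 = 125.74%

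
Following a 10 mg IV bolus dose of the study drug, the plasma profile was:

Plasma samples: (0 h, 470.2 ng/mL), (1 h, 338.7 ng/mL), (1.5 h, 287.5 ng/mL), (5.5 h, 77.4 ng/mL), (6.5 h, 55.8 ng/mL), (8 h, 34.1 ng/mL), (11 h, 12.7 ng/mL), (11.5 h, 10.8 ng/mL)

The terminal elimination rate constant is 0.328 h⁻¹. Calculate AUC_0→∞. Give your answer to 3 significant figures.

Trapezoidal AUC_0→11.5:
  [0→1]: (470.2+338.7)/2 × 1 = 404.45
  [1→1.5]: (338.7+287.5)/2 × 0.5 = 156.55
  [1.5→5.5]: (287.5+77.4)/2 × 4 = 729.8
  [5.5→6.5]: (77.4+55.8)/2 × 1 = 66.6
  [6.5→8]: (55.8+34.1)/2 × 1.5 = 67.425
  [8→11]: (34.1+12.7)/2 × 3 = 70.2
  [11→11.5]: (12.7+10.8)/2 × 0.5 = 5.875
  Sum = 1500.9 ng/mL·h
Extrapolated tail: C_last / k_e = 10.8 / 0.328 = 32.927
AUC_0→∞ = 1500.9 + 32.927 = 1533.827 ng/mL·h

AUC = 1530 ng/mL·h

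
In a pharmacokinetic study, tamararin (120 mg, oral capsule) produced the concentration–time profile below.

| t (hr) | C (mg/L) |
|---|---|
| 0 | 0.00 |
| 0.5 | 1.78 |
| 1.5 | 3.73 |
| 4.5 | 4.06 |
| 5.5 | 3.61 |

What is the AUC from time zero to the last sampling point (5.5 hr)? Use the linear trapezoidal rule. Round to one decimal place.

Trapezoidal AUC_0→5.5:
  [0→0.5]: (0.00+1.78)/2 × 0.5 = 0.445
  [0.5→1.5]: (1.78+3.73)/2 × 1 = 2.755
  [1.5→4.5]: (3.73+4.06)/2 × 3 = 11.685
  [4.5→5.5]: (4.06+3.61)/2 × 1 = 3.835
  Sum = 18.72 mg/L·hr

AUC = 18.7 mg/L·hr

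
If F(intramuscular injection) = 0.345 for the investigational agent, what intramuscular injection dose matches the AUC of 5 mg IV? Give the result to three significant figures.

D_intramuscular = 14.5 mg

For equal systemic exposure: F × D_ev = D_iv
D_ev = D_iv / F = 5 / 0.345 = 14.4928 mg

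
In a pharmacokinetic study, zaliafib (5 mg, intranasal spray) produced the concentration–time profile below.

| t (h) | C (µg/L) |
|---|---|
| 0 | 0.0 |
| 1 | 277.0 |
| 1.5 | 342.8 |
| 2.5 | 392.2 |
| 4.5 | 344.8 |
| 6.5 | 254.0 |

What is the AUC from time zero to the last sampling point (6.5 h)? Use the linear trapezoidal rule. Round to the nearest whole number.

AUC = 1997 µg/L·h

Trapezoidal AUC_0→6.5:
  [0→1]: (0.0+277.0)/2 × 1 = 138.5
  [1→1.5]: (277.0+342.8)/2 × 0.5 = 154.95
  [1.5→2.5]: (342.8+392.2)/2 × 1 = 367.5
  [2.5→4.5]: (392.2+344.8)/2 × 2 = 737.0
  [4.5→6.5]: (344.8+254.0)/2 × 2 = 598.8
  Sum = 1996.75 µg/L·h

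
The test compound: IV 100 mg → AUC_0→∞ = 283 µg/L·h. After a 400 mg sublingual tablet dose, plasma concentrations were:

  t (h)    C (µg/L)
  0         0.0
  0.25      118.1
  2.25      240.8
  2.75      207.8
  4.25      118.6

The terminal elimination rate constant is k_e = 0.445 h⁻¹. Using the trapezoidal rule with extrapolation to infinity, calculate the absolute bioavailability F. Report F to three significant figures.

Trapezoidal AUC_0→4.25 (sublingual tablet):
  [0→0.25]: (0.0+118.1)/2 × 0.25 = 14.7625
  [0.25→2.25]: (118.1+240.8)/2 × 2 = 358.9
  [2.25→2.75]: (240.8+207.8)/2 × 0.5 = 112.15
  [2.75→4.25]: (207.8+118.6)/2 × 1.5 = 244.8
  Sum = 730.6125 µg/L·h
Tail: C_last/k_e = 118.6/0.445 = 266.517
AUC_0→∞ (sublingual tablet) = 730.6125 + 266.517 = 997.1295 µg/L·h
F = (AUC_ev/D_ev)/(AUC_iv/D_iv) = (997.1295/400)/(283/100) = 2.49282/2.83 = 0.8809

F = 0.881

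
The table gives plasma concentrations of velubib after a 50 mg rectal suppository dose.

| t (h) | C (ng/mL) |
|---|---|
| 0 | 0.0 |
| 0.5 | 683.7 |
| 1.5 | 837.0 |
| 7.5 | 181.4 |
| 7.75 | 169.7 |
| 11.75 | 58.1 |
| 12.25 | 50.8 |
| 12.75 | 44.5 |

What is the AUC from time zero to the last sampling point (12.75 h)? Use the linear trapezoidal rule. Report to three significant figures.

AUC = 4540 ng/mL·h

Trapezoidal AUC_0→12.75:
  [0→0.5]: (0.0+683.7)/2 × 0.5 = 170.925
  [0.5→1.5]: (683.7+837.0)/2 × 1 = 760.35
  [1.5→7.5]: (837.0+181.4)/2 × 6 = 3055.2
  [7.5→7.75]: (181.4+169.7)/2 × 0.25 = 43.8875
  [7.75→11.75]: (169.7+58.1)/2 × 4 = 455.6
  [11.75→12.25]: (58.1+50.8)/2 × 0.5 = 27.225
  [12.25→12.75]: (50.8+44.5)/2 × 0.5 = 23.825
  Sum = 4537.0125 ng/mL·h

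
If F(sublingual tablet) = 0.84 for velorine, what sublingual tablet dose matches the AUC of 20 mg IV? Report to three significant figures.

D_sublingual = 23.8 mg

For equal systemic exposure: F × D_ev = D_iv
D_ev = D_iv / F = 20 / 0.84 = 23.8095 mg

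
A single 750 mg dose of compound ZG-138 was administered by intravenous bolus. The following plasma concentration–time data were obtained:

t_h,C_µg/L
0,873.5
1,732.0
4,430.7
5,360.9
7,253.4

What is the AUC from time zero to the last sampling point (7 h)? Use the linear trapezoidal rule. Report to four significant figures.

AUC = 3557 µg/L·h

Trapezoidal AUC_0→7:
  [0→1]: (873.5+732.0)/2 × 1 = 802.75
  [1→4]: (732.0+430.7)/2 × 3 = 1744.05
  [4→5]: (430.7+360.9)/2 × 1 = 395.8
  [5→7]: (360.9+253.4)/2 × 2 = 614.3
  Sum = 3556.9 µg/L·h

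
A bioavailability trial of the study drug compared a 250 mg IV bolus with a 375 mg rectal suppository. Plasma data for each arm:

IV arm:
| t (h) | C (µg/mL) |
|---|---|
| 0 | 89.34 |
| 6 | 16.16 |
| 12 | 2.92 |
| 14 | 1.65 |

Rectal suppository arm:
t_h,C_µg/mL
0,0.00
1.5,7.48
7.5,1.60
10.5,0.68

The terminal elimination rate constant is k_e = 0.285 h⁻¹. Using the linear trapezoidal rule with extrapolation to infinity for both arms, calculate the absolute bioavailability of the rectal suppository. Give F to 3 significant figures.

Trapezoidal AUC_0→14 (IV):
  [0→6]: (89.34+16.16)/2 × 6 = 316.5
  [6→12]: (16.16+2.92)/2 × 6 = 57.24
  [12→14]: (2.92+1.65)/2 × 2 = 4.57
  Sum = 378.31 µg/mL·h
IV tail: 1.65/0.285 = 5.789; AUC_iv,0→∞ = 378.31 + 5.789 = 384.099 µg/mL·h
Trapezoidal AUC_0→10.5 (rectal suppository):
  [0→1.5]: (0.00+7.48)/2 × 1.5 = 5.61
  [1.5→7.5]: (7.48+1.60)/2 × 6 = 27.24
  [7.5→10.5]: (1.60+0.68)/2 × 3 = 3.42
  Sum = 36.27 µg/mL·h
rectal suppository tail: 0.68/0.285 = 2.386; AUC_ev,0→∞ = 36.27 + 2.386 = 38.656 µg/mL·h
F = (AUC_ev/D_ev)/(AUC_iv/D_iv) = (38.656/375)/(384.099/250) = 0.103083/1.536396 = 0.0671

F = 0.0671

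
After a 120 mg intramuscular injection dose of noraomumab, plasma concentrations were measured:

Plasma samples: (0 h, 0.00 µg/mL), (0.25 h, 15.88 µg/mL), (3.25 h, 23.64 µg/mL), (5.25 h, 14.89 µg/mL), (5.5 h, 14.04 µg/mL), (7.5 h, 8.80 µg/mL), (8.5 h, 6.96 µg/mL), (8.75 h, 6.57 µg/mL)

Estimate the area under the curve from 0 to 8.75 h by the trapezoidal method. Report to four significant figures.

AUC = 135.8 µg/mL·h

Trapezoidal AUC_0→8.75:
  [0→0.25]: (0.00+15.88)/2 × 0.25 = 1.985
  [0.25→3.25]: (15.88+23.64)/2 × 3 = 59.28
  [3.25→5.25]: (23.64+14.89)/2 × 2 = 38.53
  [5.25→5.5]: (14.89+14.04)/2 × 0.25 = 3.61625
  [5.5→7.5]: (14.04+8.80)/2 × 2 = 22.84
  [7.5→8.5]: (8.80+6.96)/2 × 1 = 7.88
  [8.5→8.75]: (6.96+6.57)/2 × 0.25 = 1.69125
  Sum = 135.8225 µg/mL·h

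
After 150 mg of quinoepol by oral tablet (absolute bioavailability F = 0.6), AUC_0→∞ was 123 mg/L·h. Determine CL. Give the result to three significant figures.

CL = F × Dose / AUC_0→∞
   = 0.6 × 150 / 123 = 0.731707 L/h

CL = 0.732 L/h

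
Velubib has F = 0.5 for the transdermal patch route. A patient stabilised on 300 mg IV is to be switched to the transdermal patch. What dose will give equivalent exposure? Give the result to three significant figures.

D_transdermal = 600 mg

For equal systemic exposure: F × D_ev = D_iv
D_ev = D_iv / F = 300 / 0.5 = 600 mg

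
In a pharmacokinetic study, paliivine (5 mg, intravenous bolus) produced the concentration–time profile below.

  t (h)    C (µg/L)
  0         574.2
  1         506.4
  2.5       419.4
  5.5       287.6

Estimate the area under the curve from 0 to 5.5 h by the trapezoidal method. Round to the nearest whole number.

Trapezoidal AUC_0→5.5:
  [0→1]: (574.2+506.4)/2 × 1 = 540.3
  [1→2.5]: (506.4+419.4)/2 × 1.5 = 694.35
  [2.5→5.5]: (419.4+287.6)/2 × 3 = 1060.5
  Sum = 2295.15 µg/L·h

AUC = 2295 µg/L·h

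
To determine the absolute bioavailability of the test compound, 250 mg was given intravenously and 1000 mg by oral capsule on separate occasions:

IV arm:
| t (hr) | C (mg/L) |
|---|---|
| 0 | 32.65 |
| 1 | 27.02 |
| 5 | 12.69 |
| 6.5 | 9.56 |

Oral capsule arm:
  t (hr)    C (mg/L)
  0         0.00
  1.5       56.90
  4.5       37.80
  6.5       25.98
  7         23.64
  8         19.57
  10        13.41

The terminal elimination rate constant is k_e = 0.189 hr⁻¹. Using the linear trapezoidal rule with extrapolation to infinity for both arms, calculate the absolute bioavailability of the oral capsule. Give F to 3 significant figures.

Trapezoidal AUC_0→6.5 (IV):
  [0→1]: (32.65+27.02)/2 × 1 = 29.835
  [1→5]: (27.02+12.69)/2 × 4 = 79.42
  [5→6.5]: (12.69+9.56)/2 × 1.5 = 16.6875
  Sum = 125.9425 mg/L·hr
IV tail: 9.56/0.189 = 50.582; AUC_iv,0→∞ = 125.9425 + 50.582 = 176.5245 mg/L·hr
Trapezoidal AUC_0→10 (oral capsule):
  [0→1.5]: (0.00+56.90)/2 × 1.5 = 42.675
  [1.5→4.5]: (56.90+37.80)/2 × 3 = 142.05
  [4.5→6.5]: (37.80+25.98)/2 × 2 = 63.78
  [6.5→7]: (25.98+23.64)/2 × 0.5 = 12.405
  [7→8]: (23.64+19.57)/2 × 1 = 21.605
  [8→10]: (19.57+13.41)/2 × 2 = 32.98
  Sum = 315.495 mg/L·hr
oral capsule tail: 13.41/0.189 = 70.952; AUC_ev,0→∞ = 315.495 + 70.952 = 386.447 mg/L·hr
F = (AUC_ev/D_ev)/(AUC_iv/D_iv) = (386.447/1000)/(176.5245/250) = 0.386447/0.706098 = 0.5473

F = 0.547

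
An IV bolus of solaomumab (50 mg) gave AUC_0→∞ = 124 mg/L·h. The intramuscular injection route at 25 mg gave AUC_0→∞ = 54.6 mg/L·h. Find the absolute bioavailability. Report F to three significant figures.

F = 0.881

F = (AUC_ev / D_ev) / (AUC_iv / D_iv)
  = (54.6/25) / (124/50)
  = 2.184 / 2.48 = 0.8806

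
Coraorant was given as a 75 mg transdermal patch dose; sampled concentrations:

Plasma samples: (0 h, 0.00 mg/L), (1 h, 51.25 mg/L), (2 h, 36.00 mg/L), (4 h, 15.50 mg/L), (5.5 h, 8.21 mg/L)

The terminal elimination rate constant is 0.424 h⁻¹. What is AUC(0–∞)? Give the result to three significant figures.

Trapezoidal AUC_0→5.5:
  [0→1]: (0.00+51.25)/2 × 1 = 25.625
  [1→2]: (51.25+36.00)/2 × 1 = 43.625
  [2→4]: (36.00+15.50)/2 × 2 = 51.5
  [4→5.5]: (15.50+8.21)/2 × 1.5 = 17.7825
  Sum = 138.5325 mg/L·h
Extrapolated tail: C_last / k_e = 8.21 / 0.424 = 19.363
AUC_0→∞ = 138.5325 + 19.363 = 157.8955 mg/L·h

AUC = 158 mg/L·h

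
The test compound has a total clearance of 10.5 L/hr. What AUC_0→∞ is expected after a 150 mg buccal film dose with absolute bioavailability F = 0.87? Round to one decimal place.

AUC_0→∞ = F × Dose / CL
        = 0.87 × 150 / 10.5 = 12.4286 mg/L·hr

AUC = 12.4 mg/L·hr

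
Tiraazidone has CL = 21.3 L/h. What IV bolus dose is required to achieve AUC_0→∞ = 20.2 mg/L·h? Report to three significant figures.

Dose = 430 mg

Dose_iv = CL × AUC_0→∞
     = 21.3 × 20.2 = 430.26 mg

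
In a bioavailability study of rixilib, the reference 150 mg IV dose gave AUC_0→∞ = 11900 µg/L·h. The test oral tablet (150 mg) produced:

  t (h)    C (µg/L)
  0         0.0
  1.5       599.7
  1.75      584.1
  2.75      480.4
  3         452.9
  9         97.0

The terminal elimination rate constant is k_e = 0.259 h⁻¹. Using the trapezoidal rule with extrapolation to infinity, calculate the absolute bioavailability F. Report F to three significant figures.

F = 0.275

Trapezoidal AUC_0→9 (oral tablet):
  [0→1.5]: (0.0+599.7)/2 × 1.5 = 449.775
  [1.5→1.75]: (599.7+584.1)/2 × 0.25 = 147.975
  [1.75→2.75]: (584.1+480.4)/2 × 1 = 532.25
  [2.75→3]: (480.4+452.9)/2 × 0.25 = 116.6625
  [3→9]: (452.9+97.0)/2 × 6 = 1649.7
  Sum = 2896.3625 µg/L·h
Tail: C_last/k_e = 97.0/0.259 = 374.517
AUC_0→∞ (oral tablet) = 2896.3625 + 374.517 = 3270.8795 µg/L·h
F = (AUC_ev/D_ev)/(AUC_iv/D_iv) = (3270.8795/150)/(11900/150) = 21.8059/79.3333 = 0.2749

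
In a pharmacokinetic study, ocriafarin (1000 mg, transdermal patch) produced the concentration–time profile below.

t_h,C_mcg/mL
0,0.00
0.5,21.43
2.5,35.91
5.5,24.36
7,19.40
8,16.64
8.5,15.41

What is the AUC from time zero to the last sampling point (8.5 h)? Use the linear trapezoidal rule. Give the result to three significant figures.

Trapezoidal AUC_0→8.5:
  [0→0.5]: (0.00+21.43)/2 × 0.5 = 5.3575
  [0.5→2.5]: (21.43+35.91)/2 × 2 = 57.34
  [2.5→5.5]: (35.91+24.36)/2 × 3 = 90.405
  [5.5→7]: (24.36+19.40)/2 × 1.5 = 32.82
  [7→8]: (19.40+16.64)/2 × 1 = 18.02
  [8→8.5]: (16.64+15.41)/2 × 0.5 = 8.0125
  Sum = 211.955 mcg/mL·h

AUC = 212 mcg/mL·h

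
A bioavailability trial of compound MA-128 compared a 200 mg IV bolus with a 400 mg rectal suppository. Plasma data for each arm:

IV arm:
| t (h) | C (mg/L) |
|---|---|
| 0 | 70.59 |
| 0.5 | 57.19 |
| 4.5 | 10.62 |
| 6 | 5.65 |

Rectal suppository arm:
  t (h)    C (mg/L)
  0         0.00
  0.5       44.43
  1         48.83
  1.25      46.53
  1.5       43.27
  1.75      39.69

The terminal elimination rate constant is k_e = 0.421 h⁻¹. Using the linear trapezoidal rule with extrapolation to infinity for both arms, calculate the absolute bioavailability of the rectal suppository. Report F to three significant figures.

Trapezoidal AUC_0→6 (IV):
  [0→0.5]: (70.59+57.19)/2 × 0.5 = 31.945
  [0.5→4.5]: (57.19+10.62)/2 × 4 = 135.62
  [4.5→6]: (10.62+5.65)/2 × 1.5 = 12.2025
  Sum = 179.7675 mg/L·h
IV tail: 5.65/0.421 = 13.420; AUC_iv,0→∞ = 179.7675 + 13.420 = 193.1875 mg/L·h
Trapezoidal AUC_0→1.75 (rectal suppository):
  [0→0.5]: (0.00+44.43)/2 × 0.5 = 11.1075
  [0.5→1]: (44.43+48.83)/2 × 0.5 = 23.315
  [1→1.25]: (48.83+46.53)/2 × 0.25 = 11.92
  [1.25→1.5]: (46.53+43.27)/2 × 0.25 = 11.225
  [1.5→1.75]: (43.27+39.69)/2 × 0.25 = 10.37
  Sum = 67.9375 mg/L·h
rectal suppository tail: 39.69/0.421 = 94.276; AUC_ev,0→∞ = 67.9375 + 94.276 = 162.2135 mg/L·h
F = (AUC_ev/D_ev)/(AUC_iv/D_iv) = (162.2135/400)/(193.1875/200) = 0.40553375/0.9659375 = 0.4198

F = 0.420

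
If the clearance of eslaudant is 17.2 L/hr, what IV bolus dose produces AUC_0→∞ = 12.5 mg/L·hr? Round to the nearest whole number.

Dose = 215 mg

Dose_iv = CL × AUC_0→∞
     = 17.2 × 12.5 = 215 mg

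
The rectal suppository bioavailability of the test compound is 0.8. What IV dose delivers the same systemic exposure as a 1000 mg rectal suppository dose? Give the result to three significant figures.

Systemic exposure from an extravascular dose = F × D_ev, so the equivalent IV dose is F × D_ev.
D_iv = F × D_ev = 0.8 × 1000 = 800 mg

D_iv = 800 mg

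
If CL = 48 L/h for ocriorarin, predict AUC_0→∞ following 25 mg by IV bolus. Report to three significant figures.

AUC = 0.521 mg/L·h

AUC_0→∞ = Dose_iv / CL
        = 25 / 48 = 0.520833 mg/L·h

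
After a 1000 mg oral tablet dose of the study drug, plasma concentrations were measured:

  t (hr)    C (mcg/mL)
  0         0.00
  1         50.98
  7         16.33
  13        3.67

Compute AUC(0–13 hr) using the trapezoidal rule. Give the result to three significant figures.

Trapezoidal AUC_0→13:
  [0→1]: (0.00+50.98)/2 × 1 = 25.49
  [1→7]: (50.98+16.33)/2 × 6 = 201.93
  [7→13]: (16.33+3.67)/2 × 6 = 60.0
  Sum = 287.42 mcg/mL·hr

AUC = 287 mcg/mL·hr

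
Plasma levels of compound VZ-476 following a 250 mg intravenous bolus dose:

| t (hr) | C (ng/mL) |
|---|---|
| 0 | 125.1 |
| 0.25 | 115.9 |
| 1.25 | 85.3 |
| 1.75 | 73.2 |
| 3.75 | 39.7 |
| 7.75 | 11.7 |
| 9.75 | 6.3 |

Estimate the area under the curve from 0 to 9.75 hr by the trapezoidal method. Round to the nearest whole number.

AUC = 404 ng/mL·hr

Trapezoidal AUC_0→9.75:
  [0→0.25]: (125.1+115.9)/2 × 0.25 = 30.125
  [0.25→1.25]: (115.9+85.3)/2 × 1 = 100.6
  [1.25→1.75]: (85.3+73.2)/2 × 0.5 = 39.625
  [1.75→3.75]: (73.2+39.7)/2 × 2 = 112.9
  [3.75→7.75]: (39.7+11.7)/2 × 4 = 102.8
  [7.75→9.75]: (11.7+6.3)/2 × 2 = 18.0
  Sum = 404.05 ng/mL·hr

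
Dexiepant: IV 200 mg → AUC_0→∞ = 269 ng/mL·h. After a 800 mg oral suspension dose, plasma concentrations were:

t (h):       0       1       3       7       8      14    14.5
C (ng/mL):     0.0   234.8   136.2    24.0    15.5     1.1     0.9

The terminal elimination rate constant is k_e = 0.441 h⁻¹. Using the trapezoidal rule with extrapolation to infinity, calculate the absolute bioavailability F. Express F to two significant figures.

Trapezoidal AUC_0→14.5 (oral suspension):
  [0→1]: (0.0+234.8)/2 × 1 = 117.4
  [1→3]: (234.8+136.2)/2 × 2 = 371.0
  [3→7]: (136.2+24.0)/2 × 4 = 320.4
  [7→8]: (24.0+15.5)/2 × 1 = 19.75
  [8→14]: (15.5+1.1)/2 × 6 = 49.8
  [14→14.5]: (1.1+0.9)/2 × 0.5 = 0.5
  Sum = 878.85 ng/mL·h
Tail: C_last/k_e = 0.9/0.441 = 2.041
AUC_0→∞ (oral suspension) = 878.85 + 2.041 = 880.891 ng/mL·h
F = (AUC_ev/D_ev)/(AUC_iv/D_iv) = (880.891/800)/(269/200) = 1.10111/1.345 = 0.8187

F = 0.82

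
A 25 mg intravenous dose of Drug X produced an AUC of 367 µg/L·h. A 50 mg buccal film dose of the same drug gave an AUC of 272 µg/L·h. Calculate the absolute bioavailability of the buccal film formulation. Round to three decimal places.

F = (AUC_ev / D_ev) / (AUC_iv / D_iv)
  = (272/50) / (367/25)
  = 5.44 / 14.68 = 0.3706

F = 0.371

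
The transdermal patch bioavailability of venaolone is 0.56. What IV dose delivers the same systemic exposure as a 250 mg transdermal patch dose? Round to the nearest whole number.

D_iv = 140 mg

Systemic exposure from an extravascular dose = F × D_ev, so the equivalent IV dose is F × D_ev.
D_iv = F × D_ev = 0.56 × 250 = 140 mg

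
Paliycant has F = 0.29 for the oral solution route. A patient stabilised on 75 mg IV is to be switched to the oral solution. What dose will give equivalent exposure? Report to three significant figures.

For equal systemic exposure: F × D_ev = D_iv
D_ev = D_iv / F = 75 / 0.29 = 258.621 mg

D_oral = 259 mg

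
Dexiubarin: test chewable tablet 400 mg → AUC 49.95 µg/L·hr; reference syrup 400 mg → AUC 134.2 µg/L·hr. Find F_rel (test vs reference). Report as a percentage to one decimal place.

F_rel = (AUC_test/D_test) / (AUC_ref/D_ref)
      = (49.95/400) / (134.2/400)
      = 0.124875 / 0.3355 = 0.3722 = 37.22%

F_rel = 37.2%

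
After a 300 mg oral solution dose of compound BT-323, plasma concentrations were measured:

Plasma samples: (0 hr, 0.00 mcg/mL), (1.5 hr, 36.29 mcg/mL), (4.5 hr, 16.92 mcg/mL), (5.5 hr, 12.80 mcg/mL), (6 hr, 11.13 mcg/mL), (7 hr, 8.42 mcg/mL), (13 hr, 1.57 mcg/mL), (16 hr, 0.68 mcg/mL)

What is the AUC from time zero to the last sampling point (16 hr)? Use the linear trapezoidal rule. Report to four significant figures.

Trapezoidal AUC_0→16:
  [0→1.5]: (0.00+36.29)/2 × 1.5 = 27.2175
  [1.5→4.5]: (36.29+16.92)/2 × 3 = 79.815
  [4.5→5.5]: (16.92+12.80)/2 × 1 = 14.86
  [5.5→6]: (12.80+11.13)/2 × 0.5 = 5.9825
  [6→7]: (11.13+8.42)/2 × 1 = 9.775
  [7→13]: (8.42+1.57)/2 × 6 = 29.97
  [13→16]: (1.57+0.68)/2 × 3 = 3.375
  Sum = 170.995 mcg/mL·hr

AUC = 171.0 mcg/mL·hr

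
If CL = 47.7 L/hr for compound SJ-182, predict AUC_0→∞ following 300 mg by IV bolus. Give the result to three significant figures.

AUC = 6.29 mg/L·hr

AUC_0→∞ = Dose_iv / CL
        = 300 / 47.7 = 6.28931 mg/L·hr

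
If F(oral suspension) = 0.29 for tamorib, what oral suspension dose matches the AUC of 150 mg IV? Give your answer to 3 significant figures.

D_oral = 517 mg

For equal systemic exposure: F × D_ev = D_iv
D_ev = D_iv / F = 150 / 0.29 = 517.241 mg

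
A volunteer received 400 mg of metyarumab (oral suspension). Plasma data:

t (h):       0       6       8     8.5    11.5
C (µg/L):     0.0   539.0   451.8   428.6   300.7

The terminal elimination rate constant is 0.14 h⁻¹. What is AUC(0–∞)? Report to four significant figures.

Trapezoidal AUC_0→11.5:
  [0→6]: (0.0+539.0)/2 × 6 = 1617.0
  [6→8]: (539.0+451.8)/2 × 2 = 990.8
  [8→8.5]: (451.8+428.6)/2 × 0.5 = 220.1
  [8.5→11.5]: (428.6+300.7)/2 × 3 = 1093.95
  Sum = 3921.85 µg/L·h
Extrapolated tail: C_last / k_e = 300.7 / 0.14 = 2147.857
AUC_0→∞ = 3921.85 + 2147.857 = 6069.707 µg/L·h

AUC = 6070 µg/L·h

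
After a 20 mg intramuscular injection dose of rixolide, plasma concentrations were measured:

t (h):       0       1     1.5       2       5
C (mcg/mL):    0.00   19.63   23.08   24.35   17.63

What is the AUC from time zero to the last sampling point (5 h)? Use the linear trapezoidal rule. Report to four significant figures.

Trapezoidal AUC_0→5:
  [0→1]: (0.00+19.63)/2 × 1 = 9.815
  [1→1.5]: (19.63+23.08)/2 × 0.5 = 10.6775
  [1.5→2]: (23.08+24.35)/2 × 0.5 = 11.8575
  [2→5]: (24.35+17.63)/2 × 3 = 62.97
  Sum = 95.32 mcg/mL·h

AUC = 95.32 mcg/mL·h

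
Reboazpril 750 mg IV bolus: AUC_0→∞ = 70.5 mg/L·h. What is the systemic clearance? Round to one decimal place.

CL = 10.6 L/h

CL = Dose_iv / AUC_0→∞
   = 750 / 70.5 = 10.6383 L/h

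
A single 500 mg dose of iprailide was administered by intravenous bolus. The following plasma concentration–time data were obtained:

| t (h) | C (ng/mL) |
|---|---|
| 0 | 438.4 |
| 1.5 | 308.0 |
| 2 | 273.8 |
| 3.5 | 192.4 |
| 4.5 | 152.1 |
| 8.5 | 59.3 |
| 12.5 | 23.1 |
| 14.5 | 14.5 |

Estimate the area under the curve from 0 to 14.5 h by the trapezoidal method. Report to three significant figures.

AUC = 1850 ng/mL·h

Trapezoidal AUC_0→14.5:
  [0→1.5]: (438.4+308.0)/2 × 1.5 = 559.8
  [1.5→2]: (308.0+273.8)/2 × 0.5 = 145.45
  [2→3.5]: (273.8+192.4)/2 × 1.5 = 349.65
  [3.5→4.5]: (192.4+152.1)/2 × 1 = 172.25
  [4.5→8.5]: (152.1+59.3)/2 × 4 = 422.8
  [8.5→12.5]: (59.3+23.1)/2 × 4 = 164.8
  [12.5→14.5]: (23.1+14.5)/2 × 2 = 37.6
  Sum = 1852.35 ng/mL·h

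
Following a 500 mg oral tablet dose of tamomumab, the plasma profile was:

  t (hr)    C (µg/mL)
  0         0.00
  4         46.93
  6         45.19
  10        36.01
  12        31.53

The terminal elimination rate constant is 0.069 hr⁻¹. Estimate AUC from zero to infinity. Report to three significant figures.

Trapezoidal AUC_0→12:
  [0→4]: (0.00+46.93)/2 × 4 = 93.86
  [4→6]: (46.93+45.19)/2 × 2 = 92.12
  [6→10]: (45.19+36.01)/2 × 4 = 162.4
  [10→12]: (36.01+31.53)/2 × 2 = 67.54
  Sum = 415.92 µg/mL·hr
Extrapolated tail: C_last / k_e = 31.53 / 0.069 = 456.957
AUC_0→∞ = 415.92 + 456.957 = 872.877 µg/mL·hr

AUC = 873 µg/mL·hr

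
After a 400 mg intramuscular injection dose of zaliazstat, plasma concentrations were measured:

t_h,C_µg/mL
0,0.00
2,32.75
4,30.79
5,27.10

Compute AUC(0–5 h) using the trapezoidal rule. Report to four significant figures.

AUC = 125.2 µg/mL·h

Trapezoidal AUC_0→5:
  [0→2]: (0.00+32.75)/2 × 2 = 32.75
  [2→4]: (32.75+30.79)/2 × 2 = 63.54
  [4→5]: (30.79+27.10)/2 × 1 = 28.945
  Sum = 125.235 µg/mL·h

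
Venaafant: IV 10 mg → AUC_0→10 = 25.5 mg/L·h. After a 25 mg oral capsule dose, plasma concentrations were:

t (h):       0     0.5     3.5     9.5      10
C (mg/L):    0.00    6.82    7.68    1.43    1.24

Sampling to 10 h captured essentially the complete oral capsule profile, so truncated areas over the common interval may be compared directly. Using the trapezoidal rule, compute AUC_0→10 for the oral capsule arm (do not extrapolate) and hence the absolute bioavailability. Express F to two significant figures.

Trapezoidal AUC_0→10 (oral capsule):
  [0→0.5]: (0.00+6.82)/2 × 0.5 = 1.705
  [0.5→3.5]: (6.82+7.68)/2 × 3 = 21.75
  [3.5→9.5]: (7.68+1.43)/2 × 6 = 27.33
  [9.5→10]: (1.43+1.24)/2 × 0.5 = 0.6675
  Sum = 51.4525 mg/L·h
F = (AUC_ev/D_ev)/(AUC_iv/D_iv) = (51.4525/25)/(25.5/10) = 2.0581/2.55 = 0.8071

F = 0.81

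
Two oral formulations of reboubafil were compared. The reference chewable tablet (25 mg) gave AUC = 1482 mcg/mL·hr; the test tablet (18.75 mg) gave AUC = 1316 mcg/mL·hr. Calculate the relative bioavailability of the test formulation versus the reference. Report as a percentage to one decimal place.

F_rel = (AUC_test/D_test) / (AUC_ref/D_ref)
      = (1316/18.75) / (1482/25)
      = 70.1867 / 59.28 = 1.1840 = 118.40%

F_rel = 118.4%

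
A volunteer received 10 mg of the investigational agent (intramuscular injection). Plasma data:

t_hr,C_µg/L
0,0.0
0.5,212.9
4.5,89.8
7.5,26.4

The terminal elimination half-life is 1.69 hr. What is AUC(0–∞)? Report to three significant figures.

Trapezoidal AUC_0→7.5:
  [0→0.5]: (0.0+212.9)/2 × 0.5 = 53.225
  [0.5→4.5]: (212.9+89.8)/2 × 4 = 605.4
  [4.5→7.5]: (89.8+26.4)/2 × 3 = 174.3
  Sum = 832.925 µg/L·hr
k_e = ln2 / t½ = 0.693147 / 1.69 = 0.4101 hr^-1
Extrapolated tail: C_last / k_e = 26.4 / 0.4101 = 64.375
AUC_0→∞ = 832.925 + 64.375 = 897.3 µg/L·hr

AUC = 897 µg/L·hr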